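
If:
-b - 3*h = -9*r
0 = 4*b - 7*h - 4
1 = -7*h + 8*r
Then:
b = 93/100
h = -1/25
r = 9/100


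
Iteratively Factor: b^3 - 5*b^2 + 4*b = (b)*(b^2 - 5*b + 4) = b*(b - 4)*(b - 1)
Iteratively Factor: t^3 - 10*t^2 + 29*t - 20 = (t - 1)*(t^2 - 9*t + 20) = (t - 5)*(t - 1)*(t - 4)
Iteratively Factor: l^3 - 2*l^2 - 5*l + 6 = (l + 2)*(l^2 - 4*l + 3) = (l - 1)*(l + 2)*(l - 3)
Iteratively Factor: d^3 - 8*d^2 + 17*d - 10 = (d - 2)*(d^2 - 6*d + 5) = (d - 2)*(d - 1)*(d - 5)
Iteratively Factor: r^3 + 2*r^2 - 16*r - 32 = (r + 4)*(r^2 - 2*r - 8) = (r - 4)*(r + 4)*(r + 2)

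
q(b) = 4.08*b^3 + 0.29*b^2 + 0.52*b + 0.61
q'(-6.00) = 437.68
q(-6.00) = -873.35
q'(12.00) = 1770.04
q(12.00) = 7098.85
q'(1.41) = 25.67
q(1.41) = 13.36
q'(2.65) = 88.01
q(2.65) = 79.95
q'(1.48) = 28.19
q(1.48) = 15.24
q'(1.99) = 50.15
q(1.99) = 34.95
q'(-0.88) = 9.49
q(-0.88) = -2.40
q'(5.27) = 343.52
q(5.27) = 608.57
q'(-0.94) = 10.79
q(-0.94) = -3.01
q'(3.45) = 148.21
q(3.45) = 173.40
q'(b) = 12.24*b^2 + 0.58*b + 0.52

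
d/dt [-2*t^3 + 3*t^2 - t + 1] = -6*t^2 + 6*t - 1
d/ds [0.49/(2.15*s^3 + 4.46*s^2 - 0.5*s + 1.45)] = (-3.1605*s^2 - 4.3708*s + 0.245)/(2.15*s^3 + 4.46*s^2 - 0.5*s + 1.45)^2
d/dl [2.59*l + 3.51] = 2.59000000000000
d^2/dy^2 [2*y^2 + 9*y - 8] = 4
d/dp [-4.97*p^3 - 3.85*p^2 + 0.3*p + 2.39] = -14.91*p^2 - 7.7*p + 0.3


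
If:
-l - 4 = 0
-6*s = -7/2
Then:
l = -4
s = 7/12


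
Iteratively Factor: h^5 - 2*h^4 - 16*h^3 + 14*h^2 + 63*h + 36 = (h + 1)*(h^4 - 3*h^3 - 13*h^2 + 27*h + 36) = (h + 1)*(h + 3)*(h^3 - 6*h^2 + 5*h + 12) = (h + 1)^2*(h + 3)*(h^2 - 7*h + 12) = (h - 4)*(h + 1)^2*(h + 3)*(h - 3)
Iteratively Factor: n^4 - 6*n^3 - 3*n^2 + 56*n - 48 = (n - 4)*(n^3 - 2*n^2 - 11*n + 12) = (n - 4)*(n - 1)*(n^2 - n - 12) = (n - 4)*(n - 1)*(n + 3)*(n - 4)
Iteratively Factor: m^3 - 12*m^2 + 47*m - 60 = (m - 4)*(m^2 - 8*m + 15) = (m - 4)*(m - 3)*(m - 5)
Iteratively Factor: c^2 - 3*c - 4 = (c - 4)*(c + 1)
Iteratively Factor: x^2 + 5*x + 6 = (x + 2)*(x + 3)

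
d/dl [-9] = 0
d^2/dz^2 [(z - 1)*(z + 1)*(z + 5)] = 6*z + 10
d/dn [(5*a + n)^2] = 10*a + 2*n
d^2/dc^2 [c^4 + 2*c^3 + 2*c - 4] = 12*c*(c + 1)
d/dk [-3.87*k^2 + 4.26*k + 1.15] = 4.26 - 7.74*k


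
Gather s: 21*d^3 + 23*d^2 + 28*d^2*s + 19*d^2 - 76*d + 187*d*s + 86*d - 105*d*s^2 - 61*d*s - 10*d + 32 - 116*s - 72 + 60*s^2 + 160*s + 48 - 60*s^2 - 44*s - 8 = 21*d^3 + 42*d^2 - 105*d*s^2 + s*(28*d^2 + 126*d)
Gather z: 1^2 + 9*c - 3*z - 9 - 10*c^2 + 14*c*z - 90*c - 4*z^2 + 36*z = -10*c^2 - 81*c - 4*z^2 + z*(14*c + 33) - 8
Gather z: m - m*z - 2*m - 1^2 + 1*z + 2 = -m + z*(1 - m) + 1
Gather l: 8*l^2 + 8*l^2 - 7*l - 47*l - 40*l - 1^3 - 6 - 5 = 16*l^2 - 94*l - 12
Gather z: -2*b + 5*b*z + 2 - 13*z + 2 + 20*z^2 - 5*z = -2*b + 20*z^2 + z*(5*b - 18) + 4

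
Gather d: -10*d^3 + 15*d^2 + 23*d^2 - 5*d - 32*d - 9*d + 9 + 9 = -10*d^3 + 38*d^2 - 46*d + 18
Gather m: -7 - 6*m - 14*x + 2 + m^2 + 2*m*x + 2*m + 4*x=m^2 + m*(2*x - 4) - 10*x - 5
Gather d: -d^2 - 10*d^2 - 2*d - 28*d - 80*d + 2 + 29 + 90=-11*d^2 - 110*d + 121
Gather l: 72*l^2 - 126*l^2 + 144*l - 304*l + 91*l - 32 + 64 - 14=-54*l^2 - 69*l + 18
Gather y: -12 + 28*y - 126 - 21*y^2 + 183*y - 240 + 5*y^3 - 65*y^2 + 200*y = 5*y^3 - 86*y^2 + 411*y - 378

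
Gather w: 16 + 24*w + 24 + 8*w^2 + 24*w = 8*w^2 + 48*w + 40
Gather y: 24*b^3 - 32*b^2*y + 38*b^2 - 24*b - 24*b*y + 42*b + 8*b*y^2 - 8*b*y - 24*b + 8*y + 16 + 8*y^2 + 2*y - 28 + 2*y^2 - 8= 24*b^3 + 38*b^2 - 6*b + y^2*(8*b + 10) + y*(-32*b^2 - 32*b + 10) - 20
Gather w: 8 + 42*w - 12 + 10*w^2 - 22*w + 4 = 10*w^2 + 20*w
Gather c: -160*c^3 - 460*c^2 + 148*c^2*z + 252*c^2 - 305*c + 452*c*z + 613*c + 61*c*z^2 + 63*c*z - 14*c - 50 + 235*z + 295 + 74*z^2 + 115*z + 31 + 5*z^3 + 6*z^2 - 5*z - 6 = -160*c^3 + c^2*(148*z - 208) + c*(61*z^2 + 515*z + 294) + 5*z^3 + 80*z^2 + 345*z + 270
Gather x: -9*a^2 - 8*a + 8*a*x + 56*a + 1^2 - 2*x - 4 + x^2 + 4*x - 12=-9*a^2 + 48*a + x^2 + x*(8*a + 2) - 15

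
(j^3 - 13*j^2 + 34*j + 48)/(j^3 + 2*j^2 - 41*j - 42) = (j - 8)/(j + 7)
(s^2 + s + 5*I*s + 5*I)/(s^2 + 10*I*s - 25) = (s + 1)/(s + 5*I)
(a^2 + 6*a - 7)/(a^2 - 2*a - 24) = (-a^2 - 6*a + 7)/(-a^2 + 2*a + 24)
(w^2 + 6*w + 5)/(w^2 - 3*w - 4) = (w + 5)/(w - 4)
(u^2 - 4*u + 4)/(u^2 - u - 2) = (u - 2)/(u + 1)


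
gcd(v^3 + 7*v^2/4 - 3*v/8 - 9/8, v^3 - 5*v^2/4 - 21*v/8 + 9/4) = v^2 + 3*v/4 - 9/8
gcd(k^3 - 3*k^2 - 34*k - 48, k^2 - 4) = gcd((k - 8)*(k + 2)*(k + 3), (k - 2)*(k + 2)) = k + 2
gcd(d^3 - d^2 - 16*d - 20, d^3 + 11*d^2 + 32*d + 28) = d^2 + 4*d + 4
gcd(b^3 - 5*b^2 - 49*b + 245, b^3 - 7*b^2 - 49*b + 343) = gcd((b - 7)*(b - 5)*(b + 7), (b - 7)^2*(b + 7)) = b^2 - 49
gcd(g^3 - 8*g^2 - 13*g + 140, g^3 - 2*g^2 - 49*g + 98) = g - 7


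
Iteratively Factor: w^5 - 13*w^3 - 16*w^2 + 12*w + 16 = (w + 2)*(w^4 - 2*w^3 - 9*w^2 + 2*w + 8) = (w - 4)*(w + 2)*(w^3 + 2*w^2 - w - 2) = (w - 4)*(w + 2)^2*(w^2 - 1) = (w - 4)*(w - 1)*(w + 2)^2*(w + 1)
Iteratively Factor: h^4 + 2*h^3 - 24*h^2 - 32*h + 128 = (h + 4)*(h^3 - 2*h^2 - 16*h + 32) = (h - 4)*(h + 4)*(h^2 + 2*h - 8) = (h - 4)*(h + 4)^2*(h - 2)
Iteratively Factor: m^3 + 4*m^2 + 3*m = (m + 1)*(m^2 + 3*m) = (m + 1)*(m + 3)*(m)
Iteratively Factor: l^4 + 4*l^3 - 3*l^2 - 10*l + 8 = (l + 2)*(l^3 + 2*l^2 - 7*l + 4) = (l + 2)*(l + 4)*(l^2 - 2*l + 1) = (l - 1)*(l + 2)*(l + 4)*(l - 1)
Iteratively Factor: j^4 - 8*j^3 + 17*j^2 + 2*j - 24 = (j + 1)*(j^3 - 9*j^2 + 26*j - 24) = (j - 2)*(j + 1)*(j^2 - 7*j + 12) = (j - 3)*(j - 2)*(j + 1)*(j - 4)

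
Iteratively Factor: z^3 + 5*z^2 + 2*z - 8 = (z + 4)*(z^2 + z - 2) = (z + 2)*(z + 4)*(z - 1)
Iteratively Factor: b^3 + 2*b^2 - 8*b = (b)*(b^2 + 2*b - 8) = b*(b - 2)*(b + 4)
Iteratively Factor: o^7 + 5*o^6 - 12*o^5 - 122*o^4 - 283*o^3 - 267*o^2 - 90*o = (o - 5)*(o^6 + 10*o^5 + 38*o^4 + 68*o^3 + 57*o^2 + 18*o) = (o - 5)*(o + 1)*(o^5 + 9*o^4 + 29*o^3 + 39*o^2 + 18*o) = (o - 5)*(o + 1)^2*(o^4 + 8*o^3 + 21*o^2 + 18*o) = (o - 5)*(o + 1)^2*(o + 2)*(o^3 + 6*o^2 + 9*o) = (o - 5)*(o + 1)^2*(o + 2)*(o + 3)*(o^2 + 3*o) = o*(o - 5)*(o + 1)^2*(o + 2)*(o + 3)*(o + 3)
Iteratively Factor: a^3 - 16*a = (a - 4)*(a^2 + 4*a) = (a - 4)*(a + 4)*(a)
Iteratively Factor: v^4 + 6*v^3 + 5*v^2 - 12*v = (v)*(v^3 + 6*v^2 + 5*v - 12) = v*(v - 1)*(v^2 + 7*v + 12) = v*(v - 1)*(v + 4)*(v + 3)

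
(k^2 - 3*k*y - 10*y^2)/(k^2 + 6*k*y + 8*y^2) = (k - 5*y)/(k + 4*y)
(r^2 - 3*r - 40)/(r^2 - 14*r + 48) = (r + 5)/(r - 6)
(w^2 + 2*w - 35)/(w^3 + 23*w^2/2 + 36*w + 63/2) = 2*(w - 5)/(2*w^2 + 9*w + 9)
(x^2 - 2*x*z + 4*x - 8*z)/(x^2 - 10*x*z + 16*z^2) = (x + 4)/(x - 8*z)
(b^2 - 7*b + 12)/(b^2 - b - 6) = (b - 4)/(b + 2)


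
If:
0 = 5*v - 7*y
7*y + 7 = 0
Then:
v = -7/5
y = -1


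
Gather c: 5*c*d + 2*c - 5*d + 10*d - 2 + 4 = c*(5*d + 2) + 5*d + 2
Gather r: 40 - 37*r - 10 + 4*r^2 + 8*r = 4*r^2 - 29*r + 30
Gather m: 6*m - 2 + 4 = 6*m + 2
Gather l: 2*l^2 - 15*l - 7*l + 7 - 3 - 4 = 2*l^2 - 22*l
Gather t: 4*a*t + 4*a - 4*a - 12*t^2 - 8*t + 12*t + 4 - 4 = -12*t^2 + t*(4*a + 4)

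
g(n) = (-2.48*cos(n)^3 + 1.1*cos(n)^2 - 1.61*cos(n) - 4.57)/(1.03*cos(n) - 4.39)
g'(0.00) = 0.00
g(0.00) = 2.25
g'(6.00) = 0.70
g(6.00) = 2.15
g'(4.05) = 0.99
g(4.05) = 0.51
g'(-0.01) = 0.03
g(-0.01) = 2.25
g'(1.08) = -0.82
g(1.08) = 1.37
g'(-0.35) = 0.83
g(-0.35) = 2.09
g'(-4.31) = -0.84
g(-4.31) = 0.76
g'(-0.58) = 1.07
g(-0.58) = 1.87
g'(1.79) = -0.71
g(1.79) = 0.90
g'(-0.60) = 1.08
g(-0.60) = 1.85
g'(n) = (7.44*sin(n)*cos(n)^2 - 2.2*sin(n)*cos(n) + 1.61*sin(n))/(1.03*cos(n) - 4.39) + 1.03*(-2.48*cos(n)^3 + 1.1*cos(n)^2 - 1.61*cos(n) - 4.57)*sin(n)/(1.03*cos(n) - 4.39)^2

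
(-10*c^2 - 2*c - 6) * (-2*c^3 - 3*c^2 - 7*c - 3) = 20*c^5 + 34*c^4 + 88*c^3 + 62*c^2 + 48*c + 18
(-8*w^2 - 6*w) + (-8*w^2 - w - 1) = -16*w^2 - 7*w - 1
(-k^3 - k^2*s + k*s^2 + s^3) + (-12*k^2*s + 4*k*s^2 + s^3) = -k^3 - 13*k^2*s + 5*k*s^2 + 2*s^3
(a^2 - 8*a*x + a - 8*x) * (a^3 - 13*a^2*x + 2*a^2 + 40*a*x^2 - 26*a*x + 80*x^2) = a^5 - 21*a^4*x + 3*a^4 + 144*a^3*x^2 - 63*a^3*x + 2*a^3 - 320*a^2*x^3 + 432*a^2*x^2 - 42*a^2*x - 960*a*x^3 + 288*a*x^2 - 640*x^3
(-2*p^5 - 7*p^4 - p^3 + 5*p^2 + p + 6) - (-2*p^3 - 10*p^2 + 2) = -2*p^5 - 7*p^4 + p^3 + 15*p^2 + p + 4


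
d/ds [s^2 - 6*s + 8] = 2*s - 6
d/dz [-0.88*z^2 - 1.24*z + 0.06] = -1.76*z - 1.24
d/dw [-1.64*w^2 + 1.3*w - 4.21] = 1.3 - 3.28*w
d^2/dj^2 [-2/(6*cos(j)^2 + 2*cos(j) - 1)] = 4*(72*sin(j)^4 - 50*sin(j)^2 - 43*cos(j)/2 + 9*cos(3*j)/2 - 32)/(-6*sin(j)^2 + 2*cos(j) + 5)^3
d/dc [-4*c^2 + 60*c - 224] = 60 - 8*c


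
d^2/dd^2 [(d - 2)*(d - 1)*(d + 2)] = 6*d - 2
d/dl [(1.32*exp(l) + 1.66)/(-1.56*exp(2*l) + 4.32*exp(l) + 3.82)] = (2.0592*exp(2*l) + 5.1792*exp(l) - 2.1288)*exp(l)/(2.4336*exp(4*l) - 13.4784*exp(3*l) + 6.744*exp(2*l) + 33.0048*exp(l) + 14.5924)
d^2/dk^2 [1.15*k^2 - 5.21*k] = 2.30000000000000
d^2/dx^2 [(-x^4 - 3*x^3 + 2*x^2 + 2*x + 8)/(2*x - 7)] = 2*(-12*x^4 + 100*x^3 - 168*x^2 - 441*x + 158)/(8*x^3 - 84*x^2 + 294*x - 343)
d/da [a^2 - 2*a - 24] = 2*a - 2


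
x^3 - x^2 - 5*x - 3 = (x - 3)*(x + 1)^2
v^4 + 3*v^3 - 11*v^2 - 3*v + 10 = (v - 2)*(v - 1)*(v + 1)*(v + 5)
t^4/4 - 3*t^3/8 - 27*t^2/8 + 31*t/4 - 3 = (t/4 + 1)*(t - 3)*(t - 2)*(t - 1/2)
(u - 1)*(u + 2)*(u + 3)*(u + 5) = u^4 + 9*u^3 + 21*u^2 - u - 30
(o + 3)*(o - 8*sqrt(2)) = o^2 - 8*sqrt(2)*o + 3*o - 24*sqrt(2)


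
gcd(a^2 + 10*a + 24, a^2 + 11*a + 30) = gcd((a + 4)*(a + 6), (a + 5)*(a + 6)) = a + 6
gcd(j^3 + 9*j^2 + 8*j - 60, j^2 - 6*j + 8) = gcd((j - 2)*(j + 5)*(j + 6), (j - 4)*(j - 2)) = j - 2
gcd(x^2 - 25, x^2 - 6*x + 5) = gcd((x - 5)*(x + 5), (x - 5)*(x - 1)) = x - 5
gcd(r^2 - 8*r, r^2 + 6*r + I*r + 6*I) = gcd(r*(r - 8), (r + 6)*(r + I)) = 1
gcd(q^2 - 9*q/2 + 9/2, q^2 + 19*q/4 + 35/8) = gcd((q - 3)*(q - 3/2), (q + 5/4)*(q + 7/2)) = 1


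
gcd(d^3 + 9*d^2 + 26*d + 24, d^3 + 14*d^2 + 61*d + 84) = d^2 + 7*d + 12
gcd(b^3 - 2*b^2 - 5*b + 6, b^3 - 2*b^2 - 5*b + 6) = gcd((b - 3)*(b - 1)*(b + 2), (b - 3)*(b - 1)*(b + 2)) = b^3 - 2*b^2 - 5*b + 6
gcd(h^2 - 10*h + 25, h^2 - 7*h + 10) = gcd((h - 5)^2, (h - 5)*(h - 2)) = h - 5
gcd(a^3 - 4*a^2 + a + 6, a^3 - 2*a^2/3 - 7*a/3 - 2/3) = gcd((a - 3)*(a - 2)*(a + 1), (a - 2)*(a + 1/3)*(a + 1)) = a^2 - a - 2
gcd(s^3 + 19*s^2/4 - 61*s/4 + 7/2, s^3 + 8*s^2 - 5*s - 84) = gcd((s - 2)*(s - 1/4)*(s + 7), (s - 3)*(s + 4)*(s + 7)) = s + 7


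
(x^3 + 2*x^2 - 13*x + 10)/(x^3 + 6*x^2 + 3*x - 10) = (x - 2)/(x + 2)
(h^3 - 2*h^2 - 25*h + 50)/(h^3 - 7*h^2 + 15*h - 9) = (h^3 - 2*h^2 - 25*h + 50)/(h^3 - 7*h^2 + 15*h - 9)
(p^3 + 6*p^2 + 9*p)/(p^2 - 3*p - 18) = p*(p + 3)/(p - 6)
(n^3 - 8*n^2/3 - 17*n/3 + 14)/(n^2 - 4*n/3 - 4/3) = (3*n^2 - 2*n - 21)/(3*n + 2)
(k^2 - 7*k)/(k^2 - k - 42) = k/(k + 6)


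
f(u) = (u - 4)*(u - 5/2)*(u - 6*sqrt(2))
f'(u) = (u - 4)*(u - 5/2) + (u - 4)*(u - 6*sqrt(2)) + (u - 5/2)*(u - 6*sqrt(2))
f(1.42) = -19.69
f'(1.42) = 28.65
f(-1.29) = -195.99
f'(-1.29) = 108.81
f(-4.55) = -785.73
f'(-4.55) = 263.63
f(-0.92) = -158.26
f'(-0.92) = 95.27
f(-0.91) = -157.31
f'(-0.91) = 94.91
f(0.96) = -35.23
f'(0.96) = 39.15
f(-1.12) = -178.03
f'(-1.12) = 102.48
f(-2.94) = -431.35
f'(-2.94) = 179.20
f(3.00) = 2.74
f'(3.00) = 2.24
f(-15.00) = -7808.86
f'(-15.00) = 1189.71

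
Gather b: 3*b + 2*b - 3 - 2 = 5*b - 5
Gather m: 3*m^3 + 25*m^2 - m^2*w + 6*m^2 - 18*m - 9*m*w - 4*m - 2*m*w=3*m^3 + m^2*(31 - w) + m*(-11*w - 22)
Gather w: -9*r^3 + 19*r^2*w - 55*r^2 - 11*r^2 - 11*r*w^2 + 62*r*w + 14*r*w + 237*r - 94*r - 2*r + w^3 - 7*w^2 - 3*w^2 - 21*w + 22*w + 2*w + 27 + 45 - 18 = -9*r^3 - 66*r^2 + 141*r + w^3 + w^2*(-11*r - 10) + w*(19*r^2 + 76*r + 3) + 54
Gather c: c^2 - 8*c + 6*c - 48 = c^2 - 2*c - 48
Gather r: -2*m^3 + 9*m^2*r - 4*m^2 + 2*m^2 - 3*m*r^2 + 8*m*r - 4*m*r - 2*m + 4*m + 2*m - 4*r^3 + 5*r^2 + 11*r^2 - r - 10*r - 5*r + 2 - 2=-2*m^3 - 2*m^2 + 4*m - 4*r^3 + r^2*(16 - 3*m) + r*(9*m^2 + 4*m - 16)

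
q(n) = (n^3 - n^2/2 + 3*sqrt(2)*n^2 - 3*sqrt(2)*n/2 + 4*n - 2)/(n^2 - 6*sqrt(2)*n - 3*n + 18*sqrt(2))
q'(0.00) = 0.04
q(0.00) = -0.08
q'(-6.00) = 0.37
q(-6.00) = -0.73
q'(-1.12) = -0.08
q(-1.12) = -0.02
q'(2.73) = 156.93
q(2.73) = 33.06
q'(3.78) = 12.91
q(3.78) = -30.68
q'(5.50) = -15.42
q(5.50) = -38.58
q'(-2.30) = 0.02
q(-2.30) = 0.02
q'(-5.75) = 0.35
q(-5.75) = -0.64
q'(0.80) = 0.66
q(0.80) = 0.14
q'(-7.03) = 0.44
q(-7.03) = -1.14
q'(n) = (-2*n + 3 + 6*sqrt(2))*(n^3 - n^2/2 + 3*sqrt(2)*n^2 - 3*sqrt(2)*n/2 + 4*n - 2)/(n^2 - 6*sqrt(2)*n - 3*n + 18*sqrt(2))^2 + (3*n^2 - n + 6*sqrt(2)*n - 3*sqrt(2)/2 + 4)/(n^2 - 6*sqrt(2)*n - 3*n + 18*sqrt(2))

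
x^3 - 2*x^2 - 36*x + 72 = (x - 6)*(x - 2)*(x + 6)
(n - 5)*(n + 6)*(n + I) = n^3 + n^2 + I*n^2 - 30*n + I*n - 30*I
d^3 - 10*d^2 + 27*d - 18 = (d - 6)*(d - 3)*(d - 1)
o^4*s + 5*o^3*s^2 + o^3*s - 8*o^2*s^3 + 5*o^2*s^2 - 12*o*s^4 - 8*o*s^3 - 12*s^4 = (o - 2*s)*(o + s)*(o + 6*s)*(o*s + s)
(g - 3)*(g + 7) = g^2 + 4*g - 21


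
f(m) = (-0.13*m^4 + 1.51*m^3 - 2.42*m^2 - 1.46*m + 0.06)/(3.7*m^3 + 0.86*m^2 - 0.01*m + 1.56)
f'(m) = (-11.1*m^2 - 1.72*m + 0.01)*(-0.13*m^4 + 1.51*m^3 - 2.42*m^2 - 1.46*m + 0.06)/(3.7*m^3 + 0.86*m^2 - 0.01*m + 1.56)^2 + (-0.52*m^3 + 4.53*m^2 - 4.84*m - 1.46)/(3.7*m^3 + 0.86*m^2 - 0.01*m + 1.56)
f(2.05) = -0.06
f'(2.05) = 0.17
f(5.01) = 0.08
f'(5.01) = -0.00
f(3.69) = 0.07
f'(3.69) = 0.03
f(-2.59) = 0.78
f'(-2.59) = 0.07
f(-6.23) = 0.75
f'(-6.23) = -0.02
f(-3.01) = 0.76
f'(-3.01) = 0.04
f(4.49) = 0.08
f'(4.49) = 0.01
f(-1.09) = 1.53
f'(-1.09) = 3.37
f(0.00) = 0.04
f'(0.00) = -0.94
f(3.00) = 0.04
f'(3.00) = 0.06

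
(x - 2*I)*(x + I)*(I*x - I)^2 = -x^4 + 2*x^3 + I*x^3 - 3*x^2 - 2*I*x^2 + 4*x + I*x - 2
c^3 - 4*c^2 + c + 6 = (c - 3)*(c - 2)*(c + 1)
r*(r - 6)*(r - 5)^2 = r^4 - 16*r^3 + 85*r^2 - 150*r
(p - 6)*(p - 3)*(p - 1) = p^3 - 10*p^2 + 27*p - 18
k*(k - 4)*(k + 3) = k^3 - k^2 - 12*k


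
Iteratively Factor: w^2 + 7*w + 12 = (w + 4)*(w + 3)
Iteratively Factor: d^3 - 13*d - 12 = (d - 4)*(d^2 + 4*d + 3) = (d - 4)*(d + 3)*(d + 1)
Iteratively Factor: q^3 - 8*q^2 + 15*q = (q - 3)*(q^2 - 5*q) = (q - 5)*(q - 3)*(q)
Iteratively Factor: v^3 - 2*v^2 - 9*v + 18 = (v - 3)*(v^2 + v - 6) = (v - 3)*(v + 3)*(v - 2)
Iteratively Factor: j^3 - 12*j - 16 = (j + 2)*(j^2 - 2*j - 8) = (j - 4)*(j + 2)*(j + 2)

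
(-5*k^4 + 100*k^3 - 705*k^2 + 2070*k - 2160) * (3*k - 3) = -15*k^5 + 315*k^4 - 2415*k^3 + 8325*k^2 - 12690*k + 6480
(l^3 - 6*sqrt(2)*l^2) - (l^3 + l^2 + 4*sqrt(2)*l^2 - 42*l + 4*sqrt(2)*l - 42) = -10*sqrt(2)*l^2 - l^2 - 4*sqrt(2)*l + 42*l + 42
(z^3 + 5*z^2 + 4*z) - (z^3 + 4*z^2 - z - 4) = z^2 + 5*z + 4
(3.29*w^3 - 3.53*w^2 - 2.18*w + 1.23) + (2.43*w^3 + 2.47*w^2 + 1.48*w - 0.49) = 5.72*w^3 - 1.06*w^2 - 0.7*w + 0.74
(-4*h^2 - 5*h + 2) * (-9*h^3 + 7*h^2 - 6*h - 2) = 36*h^5 + 17*h^4 - 29*h^3 + 52*h^2 - 2*h - 4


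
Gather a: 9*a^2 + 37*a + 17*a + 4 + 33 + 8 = 9*a^2 + 54*a + 45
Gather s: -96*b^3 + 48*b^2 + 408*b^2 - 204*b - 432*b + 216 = -96*b^3 + 456*b^2 - 636*b + 216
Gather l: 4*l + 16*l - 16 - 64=20*l - 80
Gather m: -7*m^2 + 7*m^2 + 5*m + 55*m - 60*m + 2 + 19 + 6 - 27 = 0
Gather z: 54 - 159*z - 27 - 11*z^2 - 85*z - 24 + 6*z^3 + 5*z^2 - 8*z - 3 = 6*z^3 - 6*z^2 - 252*z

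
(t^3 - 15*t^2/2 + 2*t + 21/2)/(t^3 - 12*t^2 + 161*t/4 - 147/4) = 2*(t + 1)/(2*t - 7)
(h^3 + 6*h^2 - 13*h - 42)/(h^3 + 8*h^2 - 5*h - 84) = (h + 2)/(h + 4)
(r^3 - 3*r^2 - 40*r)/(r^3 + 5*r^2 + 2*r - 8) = r*(r^2 - 3*r - 40)/(r^3 + 5*r^2 + 2*r - 8)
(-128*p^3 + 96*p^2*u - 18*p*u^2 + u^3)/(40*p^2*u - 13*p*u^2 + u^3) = (-16*p^2 + 10*p*u - u^2)/(u*(5*p - u))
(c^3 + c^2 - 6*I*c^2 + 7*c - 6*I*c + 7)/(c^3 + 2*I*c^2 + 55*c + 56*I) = (c + 1)/(c + 8*I)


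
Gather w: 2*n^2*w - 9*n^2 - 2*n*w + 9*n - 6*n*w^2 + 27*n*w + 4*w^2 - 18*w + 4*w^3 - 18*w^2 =-9*n^2 + 9*n + 4*w^3 + w^2*(-6*n - 14) + w*(2*n^2 + 25*n - 18)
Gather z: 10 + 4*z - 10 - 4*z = 0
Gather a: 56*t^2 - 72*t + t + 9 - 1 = 56*t^2 - 71*t + 8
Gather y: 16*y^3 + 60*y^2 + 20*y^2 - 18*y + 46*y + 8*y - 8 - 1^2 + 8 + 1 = 16*y^3 + 80*y^2 + 36*y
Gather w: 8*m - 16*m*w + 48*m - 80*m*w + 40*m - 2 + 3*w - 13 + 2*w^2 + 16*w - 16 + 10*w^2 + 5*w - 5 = 96*m + 12*w^2 + w*(24 - 96*m) - 36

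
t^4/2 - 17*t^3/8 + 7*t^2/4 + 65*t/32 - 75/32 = (t/2 + 1/2)*(t - 5/2)*(t - 3/2)*(t - 5/4)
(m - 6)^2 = m^2 - 12*m + 36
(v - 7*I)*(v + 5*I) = v^2 - 2*I*v + 35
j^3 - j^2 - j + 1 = (j - 1)^2*(j + 1)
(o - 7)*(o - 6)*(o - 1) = o^3 - 14*o^2 + 55*o - 42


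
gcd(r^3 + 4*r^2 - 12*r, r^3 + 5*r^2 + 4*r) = r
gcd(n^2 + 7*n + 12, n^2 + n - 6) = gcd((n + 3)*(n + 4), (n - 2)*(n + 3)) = n + 3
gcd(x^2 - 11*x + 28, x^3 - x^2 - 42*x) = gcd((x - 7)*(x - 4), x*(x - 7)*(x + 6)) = x - 7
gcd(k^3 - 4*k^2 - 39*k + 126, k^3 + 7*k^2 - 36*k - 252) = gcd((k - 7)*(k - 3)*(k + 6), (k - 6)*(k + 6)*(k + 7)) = k + 6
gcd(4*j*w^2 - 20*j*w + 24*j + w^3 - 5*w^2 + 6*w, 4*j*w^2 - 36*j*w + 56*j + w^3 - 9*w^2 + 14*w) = 4*j*w - 8*j + w^2 - 2*w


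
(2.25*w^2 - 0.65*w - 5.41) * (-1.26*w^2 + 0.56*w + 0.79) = -2.835*w^4 + 2.079*w^3 + 8.2301*w^2 - 3.5431*w - 4.2739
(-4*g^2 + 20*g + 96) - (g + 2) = -4*g^2 + 19*g + 94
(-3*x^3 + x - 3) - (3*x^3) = -6*x^3 + x - 3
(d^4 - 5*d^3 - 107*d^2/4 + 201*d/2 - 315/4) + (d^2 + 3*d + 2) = d^4 - 5*d^3 - 103*d^2/4 + 207*d/2 - 307/4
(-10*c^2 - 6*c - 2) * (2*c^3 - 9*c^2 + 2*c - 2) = -20*c^5 + 78*c^4 + 30*c^3 + 26*c^2 + 8*c + 4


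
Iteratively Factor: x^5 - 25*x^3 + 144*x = (x)*(x^4 - 25*x^2 + 144) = x*(x - 4)*(x^3 + 4*x^2 - 9*x - 36) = x*(x - 4)*(x + 3)*(x^2 + x - 12) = x*(x - 4)*(x - 3)*(x + 3)*(x + 4)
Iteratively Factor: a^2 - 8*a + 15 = (a - 3)*(a - 5)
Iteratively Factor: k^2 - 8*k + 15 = (k - 3)*(k - 5)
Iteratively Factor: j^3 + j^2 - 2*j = (j - 1)*(j^2 + 2*j) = (j - 1)*(j + 2)*(j)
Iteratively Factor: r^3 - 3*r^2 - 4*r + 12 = (r - 3)*(r^2 - 4) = (r - 3)*(r - 2)*(r + 2)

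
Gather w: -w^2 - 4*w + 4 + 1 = -w^2 - 4*w + 5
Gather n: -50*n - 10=-50*n - 10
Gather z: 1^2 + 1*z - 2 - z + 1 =0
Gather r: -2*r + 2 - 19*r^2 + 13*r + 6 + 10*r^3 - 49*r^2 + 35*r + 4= 10*r^3 - 68*r^2 + 46*r + 12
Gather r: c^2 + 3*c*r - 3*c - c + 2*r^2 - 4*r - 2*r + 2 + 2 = c^2 - 4*c + 2*r^2 + r*(3*c - 6) + 4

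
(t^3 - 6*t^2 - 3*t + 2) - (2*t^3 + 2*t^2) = -t^3 - 8*t^2 - 3*t + 2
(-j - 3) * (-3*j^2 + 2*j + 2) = 3*j^3 + 7*j^2 - 8*j - 6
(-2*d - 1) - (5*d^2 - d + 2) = -5*d^2 - d - 3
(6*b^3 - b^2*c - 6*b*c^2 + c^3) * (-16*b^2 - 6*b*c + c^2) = -96*b^5 - 20*b^4*c + 108*b^3*c^2 + 19*b^2*c^3 - 12*b*c^4 + c^5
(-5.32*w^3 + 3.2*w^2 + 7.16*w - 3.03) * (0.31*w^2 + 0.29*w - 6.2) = -1.6492*w^5 - 0.5508*w^4 + 36.1316*w^3 - 18.7029*w^2 - 45.2707*w + 18.786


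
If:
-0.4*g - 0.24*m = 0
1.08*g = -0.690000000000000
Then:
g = -0.64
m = 1.06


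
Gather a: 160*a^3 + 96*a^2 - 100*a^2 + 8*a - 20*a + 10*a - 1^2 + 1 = 160*a^3 - 4*a^2 - 2*a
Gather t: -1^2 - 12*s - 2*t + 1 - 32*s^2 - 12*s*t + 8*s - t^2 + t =-32*s^2 - 4*s - t^2 + t*(-12*s - 1)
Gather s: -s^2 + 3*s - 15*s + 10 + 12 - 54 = -s^2 - 12*s - 32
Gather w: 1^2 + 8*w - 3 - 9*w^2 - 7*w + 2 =-9*w^2 + w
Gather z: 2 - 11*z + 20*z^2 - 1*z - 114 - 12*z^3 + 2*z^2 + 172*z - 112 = -12*z^3 + 22*z^2 + 160*z - 224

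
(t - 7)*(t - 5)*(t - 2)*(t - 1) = t^4 - 15*t^3 + 73*t^2 - 129*t + 70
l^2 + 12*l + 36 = (l + 6)^2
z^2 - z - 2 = (z - 2)*(z + 1)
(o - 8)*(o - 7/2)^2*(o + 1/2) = o^4 - 29*o^3/2 + 243*o^2/4 - 511*o/8 - 49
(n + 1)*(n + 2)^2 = n^3 + 5*n^2 + 8*n + 4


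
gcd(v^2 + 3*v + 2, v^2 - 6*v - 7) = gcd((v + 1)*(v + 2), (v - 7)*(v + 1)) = v + 1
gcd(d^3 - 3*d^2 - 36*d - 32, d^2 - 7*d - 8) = d^2 - 7*d - 8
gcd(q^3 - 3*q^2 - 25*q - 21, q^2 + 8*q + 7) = q + 1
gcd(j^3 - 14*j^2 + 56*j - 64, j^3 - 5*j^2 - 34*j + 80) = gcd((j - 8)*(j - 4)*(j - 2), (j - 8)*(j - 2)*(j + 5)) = j^2 - 10*j + 16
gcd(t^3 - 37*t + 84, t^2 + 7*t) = t + 7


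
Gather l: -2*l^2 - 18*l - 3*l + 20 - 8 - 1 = -2*l^2 - 21*l + 11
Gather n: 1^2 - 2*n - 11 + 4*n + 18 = 2*n + 8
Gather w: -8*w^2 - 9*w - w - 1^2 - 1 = -8*w^2 - 10*w - 2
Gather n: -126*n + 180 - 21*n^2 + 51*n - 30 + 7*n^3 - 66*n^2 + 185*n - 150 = 7*n^3 - 87*n^2 + 110*n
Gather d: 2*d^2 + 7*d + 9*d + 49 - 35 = 2*d^2 + 16*d + 14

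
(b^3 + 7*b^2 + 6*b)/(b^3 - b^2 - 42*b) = (b + 1)/(b - 7)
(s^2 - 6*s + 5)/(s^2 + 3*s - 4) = (s - 5)/(s + 4)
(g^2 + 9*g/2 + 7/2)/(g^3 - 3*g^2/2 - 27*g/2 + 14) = (g + 1)/(g^2 - 5*g + 4)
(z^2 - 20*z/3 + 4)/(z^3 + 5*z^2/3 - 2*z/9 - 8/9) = 3*(z - 6)/(3*z^2 + 7*z + 4)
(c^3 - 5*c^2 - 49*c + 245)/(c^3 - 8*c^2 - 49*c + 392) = (c - 5)/(c - 8)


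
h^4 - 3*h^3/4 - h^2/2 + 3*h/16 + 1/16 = (h - 1)*(h - 1/2)*(h + 1/4)*(h + 1/2)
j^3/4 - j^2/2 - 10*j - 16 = (j/4 + 1/2)*(j - 8)*(j + 4)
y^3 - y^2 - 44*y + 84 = (y - 6)*(y - 2)*(y + 7)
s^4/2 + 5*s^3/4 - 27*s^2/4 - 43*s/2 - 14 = (s/2 + 1/2)*(s - 4)*(s + 2)*(s + 7/2)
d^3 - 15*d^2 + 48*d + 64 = (d - 8)^2*(d + 1)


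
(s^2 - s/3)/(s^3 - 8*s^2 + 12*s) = (s - 1/3)/(s^2 - 8*s + 12)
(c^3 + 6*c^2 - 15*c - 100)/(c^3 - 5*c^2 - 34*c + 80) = (c^2 + c - 20)/(c^2 - 10*c + 16)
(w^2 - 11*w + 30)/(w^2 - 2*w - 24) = (w - 5)/(w + 4)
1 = 1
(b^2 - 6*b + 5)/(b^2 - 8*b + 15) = (b - 1)/(b - 3)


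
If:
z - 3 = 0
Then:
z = 3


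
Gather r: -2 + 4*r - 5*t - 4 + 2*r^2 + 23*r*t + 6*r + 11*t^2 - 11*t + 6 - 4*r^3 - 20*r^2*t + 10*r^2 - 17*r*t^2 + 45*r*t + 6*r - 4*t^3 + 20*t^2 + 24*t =-4*r^3 + r^2*(12 - 20*t) + r*(-17*t^2 + 68*t + 16) - 4*t^3 + 31*t^2 + 8*t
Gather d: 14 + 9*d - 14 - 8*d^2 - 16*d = -8*d^2 - 7*d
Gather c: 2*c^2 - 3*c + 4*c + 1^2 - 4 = 2*c^2 + c - 3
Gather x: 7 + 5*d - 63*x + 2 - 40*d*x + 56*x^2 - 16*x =5*d + 56*x^2 + x*(-40*d - 79) + 9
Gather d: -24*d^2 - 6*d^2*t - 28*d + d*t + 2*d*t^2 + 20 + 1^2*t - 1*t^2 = d^2*(-6*t - 24) + d*(2*t^2 + t - 28) - t^2 + t + 20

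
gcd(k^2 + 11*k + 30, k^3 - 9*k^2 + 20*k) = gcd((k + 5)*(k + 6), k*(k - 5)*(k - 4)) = 1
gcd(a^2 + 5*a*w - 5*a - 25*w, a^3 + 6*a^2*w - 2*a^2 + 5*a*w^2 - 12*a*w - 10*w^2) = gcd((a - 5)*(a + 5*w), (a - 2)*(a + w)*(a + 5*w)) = a + 5*w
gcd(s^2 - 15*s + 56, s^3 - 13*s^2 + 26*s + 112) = s^2 - 15*s + 56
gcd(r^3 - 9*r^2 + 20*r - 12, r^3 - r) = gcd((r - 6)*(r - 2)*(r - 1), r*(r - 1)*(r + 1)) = r - 1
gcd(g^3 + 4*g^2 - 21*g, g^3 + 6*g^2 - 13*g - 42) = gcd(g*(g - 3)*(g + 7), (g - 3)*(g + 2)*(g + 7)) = g^2 + 4*g - 21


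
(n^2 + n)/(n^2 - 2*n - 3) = n/(n - 3)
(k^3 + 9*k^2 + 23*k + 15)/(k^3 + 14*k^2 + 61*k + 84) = (k^2 + 6*k + 5)/(k^2 + 11*k + 28)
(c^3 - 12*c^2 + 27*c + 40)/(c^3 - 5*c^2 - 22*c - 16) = (c - 5)/(c + 2)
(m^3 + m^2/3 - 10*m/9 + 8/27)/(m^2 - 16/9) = (9*m^2 - 9*m + 2)/(3*(3*m - 4))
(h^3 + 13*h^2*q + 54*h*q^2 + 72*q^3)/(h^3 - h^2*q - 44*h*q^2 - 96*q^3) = (-h - 6*q)/(-h + 8*q)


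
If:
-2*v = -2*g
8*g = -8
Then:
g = -1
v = -1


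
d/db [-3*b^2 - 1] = -6*b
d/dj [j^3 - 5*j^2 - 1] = j*(3*j - 10)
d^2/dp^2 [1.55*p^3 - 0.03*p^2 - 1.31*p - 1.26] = 9.3*p - 0.06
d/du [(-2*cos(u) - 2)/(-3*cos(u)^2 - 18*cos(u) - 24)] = 2*(cos(u)^2 + 2*cos(u) - 2)*sin(u)/(3*(cos(u)^2 + 6*cos(u) + 8)^2)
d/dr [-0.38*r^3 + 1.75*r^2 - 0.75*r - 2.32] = -1.14*r^2 + 3.5*r - 0.75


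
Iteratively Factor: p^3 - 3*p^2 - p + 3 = (p - 1)*(p^2 - 2*p - 3) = (p - 1)*(p + 1)*(p - 3)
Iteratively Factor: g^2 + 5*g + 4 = (g + 4)*(g + 1)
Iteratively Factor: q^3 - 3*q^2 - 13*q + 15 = (q + 3)*(q^2 - 6*q + 5) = (q - 1)*(q + 3)*(q - 5)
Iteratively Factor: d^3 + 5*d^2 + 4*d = (d)*(d^2 + 5*d + 4) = d*(d + 1)*(d + 4)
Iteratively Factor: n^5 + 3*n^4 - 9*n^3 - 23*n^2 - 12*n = (n + 1)*(n^4 + 2*n^3 - 11*n^2 - 12*n) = (n + 1)^2*(n^3 + n^2 - 12*n) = (n + 1)^2*(n + 4)*(n^2 - 3*n) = (n - 3)*(n + 1)^2*(n + 4)*(n)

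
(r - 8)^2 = r^2 - 16*r + 64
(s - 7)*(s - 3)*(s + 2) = s^3 - 8*s^2 + s + 42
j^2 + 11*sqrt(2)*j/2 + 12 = (j + 3*sqrt(2)/2)*(j + 4*sqrt(2))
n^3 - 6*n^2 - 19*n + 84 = (n - 7)*(n - 3)*(n + 4)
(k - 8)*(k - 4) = k^2 - 12*k + 32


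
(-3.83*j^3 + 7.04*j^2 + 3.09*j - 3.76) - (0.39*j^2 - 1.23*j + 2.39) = -3.83*j^3 + 6.65*j^2 + 4.32*j - 6.15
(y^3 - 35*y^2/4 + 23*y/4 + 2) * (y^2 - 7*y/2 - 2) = y^5 - 49*y^4/4 + 275*y^3/8 - 5*y^2/8 - 37*y/2 - 4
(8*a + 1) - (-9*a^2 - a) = 9*a^2 + 9*a + 1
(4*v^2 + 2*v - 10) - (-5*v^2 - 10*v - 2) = 9*v^2 + 12*v - 8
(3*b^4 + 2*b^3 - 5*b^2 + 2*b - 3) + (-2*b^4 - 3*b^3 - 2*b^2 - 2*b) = b^4 - b^3 - 7*b^2 - 3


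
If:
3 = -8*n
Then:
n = -3/8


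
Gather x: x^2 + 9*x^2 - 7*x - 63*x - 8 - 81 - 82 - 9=10*x^2 - 70*x - 180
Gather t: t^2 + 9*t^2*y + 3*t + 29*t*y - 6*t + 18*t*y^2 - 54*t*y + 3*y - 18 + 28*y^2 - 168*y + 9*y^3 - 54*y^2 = t^2*(9*y + 1) + t*(18*y^2 - 25*y - 3) + 9*y^3 - 26*y^2 - 165*y - 18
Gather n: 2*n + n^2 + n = n^2 + 3*n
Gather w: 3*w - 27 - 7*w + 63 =36 - 4*w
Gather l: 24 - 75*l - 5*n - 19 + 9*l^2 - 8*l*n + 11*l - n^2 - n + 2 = 9*l^2 + l*(-8*n - 64) - n^2 - 6*n + 7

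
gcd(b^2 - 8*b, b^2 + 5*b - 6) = 1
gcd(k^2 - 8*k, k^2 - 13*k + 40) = k - 8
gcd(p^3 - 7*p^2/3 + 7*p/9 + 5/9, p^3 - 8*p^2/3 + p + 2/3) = p^2 - 2*p/3 - 1/3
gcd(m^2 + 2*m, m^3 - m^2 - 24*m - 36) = m + 2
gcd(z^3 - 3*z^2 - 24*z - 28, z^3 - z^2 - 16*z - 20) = z^2 + 4*z + 4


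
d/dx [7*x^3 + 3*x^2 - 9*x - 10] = 21*x^2 + 6*x - 9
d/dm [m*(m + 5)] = 2*m + 5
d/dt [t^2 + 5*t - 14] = 2*t + 5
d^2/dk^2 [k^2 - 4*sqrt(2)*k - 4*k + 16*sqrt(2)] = 2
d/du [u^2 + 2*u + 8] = 2*u + 2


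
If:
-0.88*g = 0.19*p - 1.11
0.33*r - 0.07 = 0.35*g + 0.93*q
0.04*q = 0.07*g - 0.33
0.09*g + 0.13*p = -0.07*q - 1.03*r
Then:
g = 4.07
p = -13.02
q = -1.12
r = 1.36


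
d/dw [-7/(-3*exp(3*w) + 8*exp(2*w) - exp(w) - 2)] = (-63*exp(2*w) + 112*exp(w) - 7)*exp(w)/(3*exp(3*w) - 8*exp(2*w) + exp(w) + 2)^2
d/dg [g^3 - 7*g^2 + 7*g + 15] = 3*g^2 - 14*g + 7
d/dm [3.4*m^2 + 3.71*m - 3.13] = 6.8*m + 3.71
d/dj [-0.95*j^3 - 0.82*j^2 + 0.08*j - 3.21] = -2.85*j^2 - 1.64*j + 0.08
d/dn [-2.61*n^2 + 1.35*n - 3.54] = 1.35 - 5.22*n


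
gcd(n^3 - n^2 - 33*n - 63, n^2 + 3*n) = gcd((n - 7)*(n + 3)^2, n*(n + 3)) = n + 3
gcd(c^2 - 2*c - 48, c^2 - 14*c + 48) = c - 8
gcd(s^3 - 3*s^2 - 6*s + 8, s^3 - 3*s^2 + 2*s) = s - 1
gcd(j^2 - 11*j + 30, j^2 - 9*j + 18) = j - 6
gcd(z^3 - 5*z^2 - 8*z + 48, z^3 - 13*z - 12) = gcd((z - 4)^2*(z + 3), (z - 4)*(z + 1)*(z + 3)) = z^2 - z - 12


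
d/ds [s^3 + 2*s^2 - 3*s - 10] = 3*s^2 + 4*s - 3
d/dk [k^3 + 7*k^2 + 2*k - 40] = 3*k^2 + 14*k + 2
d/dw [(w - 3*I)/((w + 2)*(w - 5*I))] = ((-w + 3*I)*(w + 2) + (-w + 3*I)*(w - 5*I) + (w + 2)*(w - 5*I))/((w + 2)^2*(w - 5*I)^2)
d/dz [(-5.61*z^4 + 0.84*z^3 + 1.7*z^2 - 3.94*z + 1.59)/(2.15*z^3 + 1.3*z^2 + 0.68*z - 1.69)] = (-12.0615*z^6 - 14.586*z^5 - 14.0074*z^4 + 56.008*z^3 - 8.2363*z^2 - 9.88*z + 5.5774)/(4.6225*z^6 + 5.59*z^5 + 4.614*z^4 - 5.499*z^3 - 3.9316*z^2 - 2.2984*z + 2.8561)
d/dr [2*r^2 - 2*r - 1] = 4*r - 2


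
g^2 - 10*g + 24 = (g - 6)*(g - 4)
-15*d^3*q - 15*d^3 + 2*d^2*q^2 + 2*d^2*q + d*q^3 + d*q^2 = (-3*d + q)*(5*d + q)*(d*q + d)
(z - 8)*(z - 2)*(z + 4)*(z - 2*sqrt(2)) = z^4 - 6*z^3 - 2*sqrt(2)*z^3 - 24*z^2 + 12*sqrt(2)*z^2 + 64*z + 48*sqrt(2)*z - 128*sqrt(2)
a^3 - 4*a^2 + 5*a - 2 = (a - 2)*(a - 1)^2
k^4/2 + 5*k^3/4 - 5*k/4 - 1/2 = (k/2 + 1)*(k - 1)*(k + 1/2)*(k + 1)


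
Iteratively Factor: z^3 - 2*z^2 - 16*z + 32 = (z + 4)*(z^2 - 6*z + 8) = (z - 4)*(z + 4)*(z - 2)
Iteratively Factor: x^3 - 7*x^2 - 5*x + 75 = (x - 5)*(x^2 - 2*x - 15) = (x - 5)*(x + 3)*(x - 5)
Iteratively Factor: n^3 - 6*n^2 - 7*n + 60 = (n - 5)*(n^2 - n - 12) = (n - 5)*(n + 3)*(n - 4)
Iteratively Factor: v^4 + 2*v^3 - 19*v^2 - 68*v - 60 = (v + 2)*(v^3 - 19*v - 30) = (v - 5)*(v + 2)*(v^2 + 5*v + 6) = (v - 5)*(v + 2)^2*(v + 3)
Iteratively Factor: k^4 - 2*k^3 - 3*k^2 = (k)*(k^3 - 2*k^2 - 3*k) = k^2*(k^2 - 2*k - 3) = k^2*(k + 1)*(k - 3)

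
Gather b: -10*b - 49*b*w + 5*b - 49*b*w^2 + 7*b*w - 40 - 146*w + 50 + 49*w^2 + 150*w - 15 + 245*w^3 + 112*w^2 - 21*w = b*(-49*w^2 - 42*w - 5) + 245*w^3 + 161*w^2 - 17*w - 5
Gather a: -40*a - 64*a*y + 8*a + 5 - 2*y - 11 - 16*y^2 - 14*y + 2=a*(-64*y - 32) - 16*y^2 - 16*y - 4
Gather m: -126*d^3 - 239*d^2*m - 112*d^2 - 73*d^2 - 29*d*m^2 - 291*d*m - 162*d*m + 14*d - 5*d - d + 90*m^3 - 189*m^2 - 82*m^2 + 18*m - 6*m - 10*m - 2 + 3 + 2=-126*d^3 - 185*d^2 + 8*d + 90*m^3 + m^2*(-29*d - 271) + m*(-239*d^2 - 453*d + 2) + 3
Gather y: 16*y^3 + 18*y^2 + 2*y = 16*y^3 + 18*y^2 + 2*y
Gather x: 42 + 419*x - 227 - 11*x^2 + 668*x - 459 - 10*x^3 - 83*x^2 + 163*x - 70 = -10*x^3 - 94*x^2 + 1250*x - 714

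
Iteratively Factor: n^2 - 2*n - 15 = (n + 3)*(n - 5)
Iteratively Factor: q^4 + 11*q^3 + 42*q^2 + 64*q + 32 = (q + 4)*(q^3 + 7*q^2 + 14*q + 8) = (q + 4)^2*(q^2 + 3*q + 2) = (q + 2)*(q + 4)^2*(q + 1)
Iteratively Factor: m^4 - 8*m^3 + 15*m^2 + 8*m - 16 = (m - 4)*(m^3 - 4*m^2 - m + 4) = (m - 4)^2*(m^2 - 1) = (m - 4)^2*(m - 1)*(m + 1)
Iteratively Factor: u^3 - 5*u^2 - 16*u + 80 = (u - 5)*(u^2 - 16) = (u - 5)*(u - 4)*(u + 4)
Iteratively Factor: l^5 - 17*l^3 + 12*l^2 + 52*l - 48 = (l - 2)*(l^4 + 2*l^3 - 13*l^2 - 14*l + 24) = (l - 2)*(l + 4)*(l^3 - 2*l^2 - 5*l + 6) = (l - 2)*(l + 2)*(l + 4)*(l^2 - 4*l + 3) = (l - 3)*(l - 2)*(l + 2)*(l + 4)*(l - 1)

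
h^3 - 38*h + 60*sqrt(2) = (h - 3*sqrt(2))*(h - 2*sqrt(2))*(h + 5*sqrt(2))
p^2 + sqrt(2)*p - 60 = (p - 5*sqrt(2))*(p + 6*sqrt(2))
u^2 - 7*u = u*(u - 7)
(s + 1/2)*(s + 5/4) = s^2 + 7*s/4 + 5/8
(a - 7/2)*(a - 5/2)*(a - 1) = a^3 - 7*a^2 + 59*a/4 - 35/4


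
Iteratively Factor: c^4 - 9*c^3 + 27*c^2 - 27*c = (c - 3)*(c^3 - 6*c^2 + 9*c) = (c - 3)^2*(c^2 - 3*c) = c*(c - 3)^2*(c - 3)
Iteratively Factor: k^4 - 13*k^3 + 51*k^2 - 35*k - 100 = (k + 1)*(k^3 - 14*k^2 + 65*k - 100) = (k - 5)*(k + 1)*(k^2 - 9*k + 20) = (k - 5)^2*(k + 1)*(k - 4)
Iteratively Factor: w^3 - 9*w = (w + 3)*(w^2 - 3*w) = w*(w + 3)*(w - 3)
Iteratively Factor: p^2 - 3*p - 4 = (p - 4)*(p + 1)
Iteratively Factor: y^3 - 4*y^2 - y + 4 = (y - 4)*(y^2 - 1) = (y - 4)*(y - 1)*(y + 1)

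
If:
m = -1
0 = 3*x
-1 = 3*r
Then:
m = -1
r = -1/3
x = 0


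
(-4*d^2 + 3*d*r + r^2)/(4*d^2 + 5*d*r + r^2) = (-d + r)/(d + r)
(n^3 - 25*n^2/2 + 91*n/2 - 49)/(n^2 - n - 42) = (n^2 - 11*n/2 + 7)/(n + 6)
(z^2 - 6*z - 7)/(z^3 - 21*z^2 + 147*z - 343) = (z + 1)/(z^2 - 14*z + 49)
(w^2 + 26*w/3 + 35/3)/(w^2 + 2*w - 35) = (w + 5/3)/(w - 5)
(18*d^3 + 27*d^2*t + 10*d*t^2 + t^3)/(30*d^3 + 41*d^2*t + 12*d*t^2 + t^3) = (3*d + t)/(5*d + t)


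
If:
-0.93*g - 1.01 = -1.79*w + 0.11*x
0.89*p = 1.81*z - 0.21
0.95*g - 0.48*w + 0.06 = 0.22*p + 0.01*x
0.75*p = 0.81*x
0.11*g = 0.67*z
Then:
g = 0.24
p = -0.15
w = 0.68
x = -0.14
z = 0.04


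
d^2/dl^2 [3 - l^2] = -2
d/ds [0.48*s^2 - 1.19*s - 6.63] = 0.96*s - 1.19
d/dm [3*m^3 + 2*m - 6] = 9*m^2 + 2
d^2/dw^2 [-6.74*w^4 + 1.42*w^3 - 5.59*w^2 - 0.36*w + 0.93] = -80.88*w^2 + 8.52*w - 11.18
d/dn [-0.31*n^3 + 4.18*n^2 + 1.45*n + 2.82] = -0.93*n^2 + 8.36*n + 1.45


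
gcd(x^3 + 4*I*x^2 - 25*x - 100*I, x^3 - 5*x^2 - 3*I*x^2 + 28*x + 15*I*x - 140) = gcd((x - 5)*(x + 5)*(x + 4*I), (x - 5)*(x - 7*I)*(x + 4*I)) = x^2 + x*(-5 + 4*I) - 20*I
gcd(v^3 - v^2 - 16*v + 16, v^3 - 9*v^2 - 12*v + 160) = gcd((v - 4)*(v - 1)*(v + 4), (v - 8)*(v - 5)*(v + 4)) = v + 4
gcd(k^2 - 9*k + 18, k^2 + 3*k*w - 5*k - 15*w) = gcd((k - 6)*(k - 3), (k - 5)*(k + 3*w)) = 1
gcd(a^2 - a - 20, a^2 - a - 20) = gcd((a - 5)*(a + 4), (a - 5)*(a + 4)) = a^2 - a - 20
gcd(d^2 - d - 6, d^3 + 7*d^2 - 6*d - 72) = d - 3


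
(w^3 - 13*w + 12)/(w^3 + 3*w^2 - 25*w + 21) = (w + 4)/(w + 7)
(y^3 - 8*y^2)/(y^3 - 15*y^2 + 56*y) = y/(y - 7)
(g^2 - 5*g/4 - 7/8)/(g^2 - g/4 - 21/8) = (2*g + 1)/(2*g + 3)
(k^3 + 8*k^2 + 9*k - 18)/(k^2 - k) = k + 9 + 18/k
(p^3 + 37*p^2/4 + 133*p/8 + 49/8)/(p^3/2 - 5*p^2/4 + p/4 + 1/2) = (4*p^2 + 35*p + 49)/(2*(p^2 - 3*p + 2))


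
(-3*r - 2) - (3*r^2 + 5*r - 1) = -3*r^2 - 8*r - 1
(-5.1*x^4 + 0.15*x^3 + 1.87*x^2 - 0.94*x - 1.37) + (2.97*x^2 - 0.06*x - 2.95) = -5.1*x^4 + 0.15*x^3 + 4.84*x^2 - 1.0*x - 4.32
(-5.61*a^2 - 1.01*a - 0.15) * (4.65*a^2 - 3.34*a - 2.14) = -26.0865*a^4 + 14.0409*a^3 + 14.6813*a^2 + 2.6624*a + 0.321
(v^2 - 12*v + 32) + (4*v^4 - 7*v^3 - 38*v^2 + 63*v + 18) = 4*v^4 - 7*v^3 - 37*v^2 + 51*v + 50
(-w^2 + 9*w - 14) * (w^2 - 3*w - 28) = -w^4 + 12*w^3 - 13*w^2 - 210*w + 392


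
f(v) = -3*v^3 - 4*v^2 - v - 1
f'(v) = -9*v^2 - 8*v - 1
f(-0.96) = -1.07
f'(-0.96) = -1.61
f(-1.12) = -0.68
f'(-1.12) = -3.33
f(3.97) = -255.73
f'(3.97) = -174.61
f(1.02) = -9.37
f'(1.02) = -18.52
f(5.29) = -562.33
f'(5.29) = -295.18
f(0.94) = -7.97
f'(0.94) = -16.47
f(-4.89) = 259.03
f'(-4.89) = -177.09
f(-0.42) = -1.06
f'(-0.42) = 0.77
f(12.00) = -5773.00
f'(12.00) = -1393.00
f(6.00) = -799.00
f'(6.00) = -373.00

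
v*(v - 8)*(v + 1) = v^3 - 7*v^2 - 8*v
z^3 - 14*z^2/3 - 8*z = z*(z - 6)*(z + 4/3)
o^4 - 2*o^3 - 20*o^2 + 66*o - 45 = (o - 3)^2*(o - 1)*(o + 5)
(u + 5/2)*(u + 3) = u^2 + 11*u/2 + 15/2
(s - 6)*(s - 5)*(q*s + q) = q*s^3 - 10*q*s^2 + 19*q*s + 30*q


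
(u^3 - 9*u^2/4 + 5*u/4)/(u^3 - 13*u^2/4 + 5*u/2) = (u - 1)/(u - 2)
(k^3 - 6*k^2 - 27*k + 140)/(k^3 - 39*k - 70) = (k - 4)/(k + 2)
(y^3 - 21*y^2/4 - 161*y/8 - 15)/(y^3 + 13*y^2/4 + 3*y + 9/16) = 2*(4*y^2 - 27*y - 40)/(8*y^2 + 14*y + 3)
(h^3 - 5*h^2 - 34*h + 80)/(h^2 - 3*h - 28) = (-h^3 + 5*h^2 + 34*h - 80)/(-h^2 + 3*h + 28)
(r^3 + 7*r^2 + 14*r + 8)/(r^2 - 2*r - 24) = (r^2 + 3*r + 2)/(r - 6)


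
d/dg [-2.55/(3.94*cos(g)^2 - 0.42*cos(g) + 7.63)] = (1.071 - 20.094*cos(g))*sin(g)/(3.94*cos(g)^2 - 0.42*cos(g) + 7.63)^2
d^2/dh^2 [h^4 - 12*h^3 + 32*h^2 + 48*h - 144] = 12*h^2 - 72*h + 64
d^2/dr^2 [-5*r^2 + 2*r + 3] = -10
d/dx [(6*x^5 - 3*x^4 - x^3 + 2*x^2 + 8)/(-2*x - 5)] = (-48*x^5 - 132*x^4 + 64*x^3 + 11*x^2 - 20*x + 16)/(4*x^2 + 20*x + 25)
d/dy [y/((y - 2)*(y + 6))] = (-y^2 - 12)/(y^4 + 8*y^3 - 8*y^2 - 96*y + 144)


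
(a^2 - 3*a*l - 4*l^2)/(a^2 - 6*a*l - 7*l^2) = (a - 4*l)/(a - 7*l)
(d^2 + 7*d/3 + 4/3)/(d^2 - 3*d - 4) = (d + 4/3)/(d - 4)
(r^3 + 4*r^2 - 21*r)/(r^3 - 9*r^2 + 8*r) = (r^2 + 4*r - 21)/(r^2 - 9*r + 8)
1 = 1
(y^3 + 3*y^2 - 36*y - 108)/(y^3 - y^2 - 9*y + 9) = (y^2 - 36)/(y^2 - 4*y + 3)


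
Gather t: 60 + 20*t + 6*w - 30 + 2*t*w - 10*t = t*(2*w + 10) + 6*w + 30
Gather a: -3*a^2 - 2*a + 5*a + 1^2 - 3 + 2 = -3*a^2 + 3*a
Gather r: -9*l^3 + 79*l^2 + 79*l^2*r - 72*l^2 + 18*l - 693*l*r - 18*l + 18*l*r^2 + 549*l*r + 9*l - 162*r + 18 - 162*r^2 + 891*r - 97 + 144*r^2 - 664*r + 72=-9*l^3 + 7*l^2 + 9*l + r^2*(18*l - 18) + r*(79*l^2 - 144*l + 65) - 7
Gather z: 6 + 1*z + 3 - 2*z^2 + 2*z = -2*z^2 + 3*z + 9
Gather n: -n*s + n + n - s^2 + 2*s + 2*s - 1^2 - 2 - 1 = n*(2 - s) - s^2 + 4*s - 4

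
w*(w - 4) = w^2 - 4*w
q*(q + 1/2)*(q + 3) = q^3 + 7*q^2/2 + 3*q/2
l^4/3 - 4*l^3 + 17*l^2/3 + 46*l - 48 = (l/3 + 1)*(l - 8)*(l - 6)*(l - 1)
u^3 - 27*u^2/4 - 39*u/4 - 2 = (u - 8)*(u + 1/4)*(u + 1)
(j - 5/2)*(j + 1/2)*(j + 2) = j^3 - 21*j/4 - 5/2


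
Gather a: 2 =2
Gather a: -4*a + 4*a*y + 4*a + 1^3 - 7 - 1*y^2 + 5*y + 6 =4*a*y - y^2 + 5*y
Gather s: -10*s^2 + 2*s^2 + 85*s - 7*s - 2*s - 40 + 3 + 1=-8*s^2 + 76*s - 36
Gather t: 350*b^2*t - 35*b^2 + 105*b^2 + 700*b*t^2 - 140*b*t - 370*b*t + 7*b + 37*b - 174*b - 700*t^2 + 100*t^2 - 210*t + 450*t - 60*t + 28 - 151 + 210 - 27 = 70*b^2 - 130*b + t^2*(700*b - 600) + t*(350*b^2 - 510*b + 180) + 60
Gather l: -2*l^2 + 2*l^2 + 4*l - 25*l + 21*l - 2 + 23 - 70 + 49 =0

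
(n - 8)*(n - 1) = n^2 - 9*n + 8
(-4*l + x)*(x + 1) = -4*l*x - 4*l + x^2 + x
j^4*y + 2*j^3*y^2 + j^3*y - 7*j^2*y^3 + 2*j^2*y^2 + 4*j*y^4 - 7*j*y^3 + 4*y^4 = (j - y)^2*(j + 4*y)*(j*y + y)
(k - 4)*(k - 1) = k^2 - 5*k + 4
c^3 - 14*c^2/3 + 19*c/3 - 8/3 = (c - 8/3)*(c - 1)^2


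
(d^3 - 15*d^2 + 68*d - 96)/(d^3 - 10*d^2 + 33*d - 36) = (d - 8)/(d - 3)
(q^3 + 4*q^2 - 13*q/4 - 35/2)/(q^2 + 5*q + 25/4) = (2*q^2 + 3*q - 14)/(2*q + 5)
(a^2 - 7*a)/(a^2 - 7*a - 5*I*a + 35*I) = a/(a - 5*I)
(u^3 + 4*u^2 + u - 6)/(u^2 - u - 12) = (u^2 + u - 2)/(u - 4)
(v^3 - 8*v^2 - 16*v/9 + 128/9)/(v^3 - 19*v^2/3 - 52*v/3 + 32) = (v + 4/3)/(v + 3)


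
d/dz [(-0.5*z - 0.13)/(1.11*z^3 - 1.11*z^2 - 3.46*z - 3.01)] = (1.11*z^3 - 0.1221*z^2 - 0.2886*z + 1.0552)/(1.2321*z^6 - 2.4642*z^5 - 6.4491*z^4 + 0.999000000000001*z^3 + 18.6538*z^2 + 20.8292*z + 9.0601)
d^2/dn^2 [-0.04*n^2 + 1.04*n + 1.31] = -0.0800000000000000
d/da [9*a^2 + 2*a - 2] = 18*a + 2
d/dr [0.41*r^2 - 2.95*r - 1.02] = 0.82*r - 2.95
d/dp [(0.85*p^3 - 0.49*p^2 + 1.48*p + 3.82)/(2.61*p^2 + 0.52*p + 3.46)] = (2.2185*p^4 + 0.884*p^3 + 4.7054*p^2 - 23.3312*p + 3.1344)/(6.8121*p^4 + 2.7144*p^3 + 18.3316*p^2 + 3.5984*p + 11.9716)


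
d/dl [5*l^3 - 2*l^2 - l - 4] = 15*l^2 - 4*l - 1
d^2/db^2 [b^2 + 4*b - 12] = 2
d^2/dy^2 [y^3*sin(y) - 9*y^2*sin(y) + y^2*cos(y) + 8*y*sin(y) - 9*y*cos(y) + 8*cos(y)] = -y^3*sin(y) + 9*y^2*sin(y) + 5*y^2*cos(y) - 6*y*sin(y) - 27*y*cos(y) + 10*cos(y)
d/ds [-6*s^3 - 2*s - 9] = -18*s^2 - 2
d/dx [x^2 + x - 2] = 2*x + 1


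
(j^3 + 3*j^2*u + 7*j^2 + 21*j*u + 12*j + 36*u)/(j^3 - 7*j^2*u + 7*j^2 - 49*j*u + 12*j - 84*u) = (-j - 3*u)/(-j + 7*u)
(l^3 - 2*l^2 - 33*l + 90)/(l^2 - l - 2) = (-l^3 + 2*l^2 + 33*l - 90)/(-l^2 + l + 2)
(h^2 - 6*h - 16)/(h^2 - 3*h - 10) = (h - 8)/(h - 5)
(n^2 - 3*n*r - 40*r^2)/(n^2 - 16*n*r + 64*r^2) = (-n - 5*r)/(-n + 8*r)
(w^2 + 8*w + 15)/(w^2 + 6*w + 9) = (w + 5)/(w + 3)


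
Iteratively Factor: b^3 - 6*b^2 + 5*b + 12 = (b + 1)*(b^2 - 7*b + 12) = (b - 4)*(b + 1)*(b - 3)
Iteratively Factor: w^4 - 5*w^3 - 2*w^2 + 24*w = (w)*(w^3 - 5*w^2 - 2*w + 24) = w*(w - 3)*(w^2 - 2*w - 8) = w*(w - 4)*(w - 3)*(w + 2)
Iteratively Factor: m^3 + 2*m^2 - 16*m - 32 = (m - 4)*(m^2 + 6*m + 8) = (m - 4)*(m + 2)*(m + 4)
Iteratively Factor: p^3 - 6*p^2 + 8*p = (p)*(p^2 - 6*p + 8) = p*(p - 4)*(p - 2)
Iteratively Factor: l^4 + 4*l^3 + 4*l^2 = (l + 2)*(l^3 + 2*l^2) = l*(l + 2)*(l^2 + 2*l) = l^2*(l + 2)*(l + 2)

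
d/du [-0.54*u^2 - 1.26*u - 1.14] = -1.08*u - 1.26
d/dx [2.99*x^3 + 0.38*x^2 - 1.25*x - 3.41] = 8.97*x^2 + 0.76*x - 1.25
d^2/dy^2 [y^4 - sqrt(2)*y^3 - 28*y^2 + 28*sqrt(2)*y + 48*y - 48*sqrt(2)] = 12*y^2 - 6*sqrt(2)*y - 56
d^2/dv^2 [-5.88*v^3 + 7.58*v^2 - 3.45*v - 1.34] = 15.16 - 35.28*v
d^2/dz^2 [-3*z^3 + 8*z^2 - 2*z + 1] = 16 - 18*z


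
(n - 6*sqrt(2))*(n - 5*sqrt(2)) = n^2 - 11*sqrt(2)*n + 60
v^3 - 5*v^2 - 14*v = v*(v - 7)*(v + 2)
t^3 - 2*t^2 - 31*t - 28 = (t - 7)*(t + 1)*(t + 4)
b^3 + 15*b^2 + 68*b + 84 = (b + 2)*(b + 6)*(b + 7)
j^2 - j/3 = j*(j - 1/3)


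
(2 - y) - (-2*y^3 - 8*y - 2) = 2*y^3 + 7*y + 4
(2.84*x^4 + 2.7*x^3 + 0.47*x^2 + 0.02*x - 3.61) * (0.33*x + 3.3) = 0.9372*x^5 + 10.263*x^4 + 9.0651*x^3 + 1.5576*x^2 - 1.1253*x - 11.913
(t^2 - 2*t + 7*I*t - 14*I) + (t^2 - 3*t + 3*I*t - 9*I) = 2*t^2 - 5*t + 10*I*t - 23*I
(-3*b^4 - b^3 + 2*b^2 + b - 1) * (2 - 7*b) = 21*b^5 + b^4 - 16*b^3 - 3*b^2 + 9*b - 2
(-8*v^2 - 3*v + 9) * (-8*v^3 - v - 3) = 64*v^5 + 24*v^4 - 64*v^3 + 27*v^2 - 27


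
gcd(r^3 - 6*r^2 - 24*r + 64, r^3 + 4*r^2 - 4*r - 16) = r^2 + 2*r - 8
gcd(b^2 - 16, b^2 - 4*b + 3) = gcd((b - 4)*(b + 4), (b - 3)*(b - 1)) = 1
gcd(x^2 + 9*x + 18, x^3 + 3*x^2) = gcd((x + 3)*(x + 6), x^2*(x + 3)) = x + 3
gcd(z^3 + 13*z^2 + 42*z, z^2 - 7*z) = z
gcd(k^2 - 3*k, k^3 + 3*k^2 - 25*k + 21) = k - 3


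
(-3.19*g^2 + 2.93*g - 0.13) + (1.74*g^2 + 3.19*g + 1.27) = -1.45*g^2 + 6.12*g + 1.14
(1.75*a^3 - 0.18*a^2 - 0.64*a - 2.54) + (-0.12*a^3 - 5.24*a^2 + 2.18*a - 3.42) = 1.63*a^3 - 5.42*a^2 + 1.54*a - 5.96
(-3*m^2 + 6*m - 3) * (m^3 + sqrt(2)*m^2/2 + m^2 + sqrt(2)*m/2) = -3*m^5 - 3*sqrt(2)*m^4/2 + 3*m^4 + 3*sqrt(2)*m^3/2 + 3*m^3 - 3*m^2 + 3*sqrt(2)*m^2/2 - 3*sqrt(2)*m/2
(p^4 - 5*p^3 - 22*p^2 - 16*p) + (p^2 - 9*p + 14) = p^4 - 5*p^3 - 21*p^2 - 25*p + 14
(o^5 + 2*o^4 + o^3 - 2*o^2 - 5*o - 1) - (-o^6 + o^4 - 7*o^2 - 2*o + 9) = o^6 + o^5 + o^4 + o^3 + 5*o^2 - 3*o - 10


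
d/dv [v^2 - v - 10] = 2*v - 1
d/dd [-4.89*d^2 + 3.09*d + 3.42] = 3.09 - 9.78*d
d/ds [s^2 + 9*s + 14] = 2*s + 9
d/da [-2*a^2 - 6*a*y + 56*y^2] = -4*a - 6*y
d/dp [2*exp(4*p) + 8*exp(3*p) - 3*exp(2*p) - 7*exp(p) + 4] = (8*exp(3*p) + 24*exp(2*p) - 6*exp(p) - 7)*exp(p)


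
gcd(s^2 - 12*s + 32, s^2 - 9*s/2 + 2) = s - 4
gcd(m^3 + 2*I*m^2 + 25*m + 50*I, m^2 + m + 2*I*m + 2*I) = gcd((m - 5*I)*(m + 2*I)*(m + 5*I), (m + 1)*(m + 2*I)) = m + 2*I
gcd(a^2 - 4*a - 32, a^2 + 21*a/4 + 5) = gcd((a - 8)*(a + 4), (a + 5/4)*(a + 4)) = a + 4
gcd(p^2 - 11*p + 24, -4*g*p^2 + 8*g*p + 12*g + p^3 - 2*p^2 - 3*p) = p - 3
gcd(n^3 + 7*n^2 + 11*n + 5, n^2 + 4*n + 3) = n + 1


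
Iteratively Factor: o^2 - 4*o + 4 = (o - 2)*(o - 2)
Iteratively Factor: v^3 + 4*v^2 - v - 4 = (v - 1)*(v^2 + 5*v + 4) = (v - 1)*(v + 4)*(v + 1)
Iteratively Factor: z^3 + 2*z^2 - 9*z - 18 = (z + 3)*(z^2 - z - 6) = (z - 3)*(z + 3)*(z + 2)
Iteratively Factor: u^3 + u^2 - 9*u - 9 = (u + 1)*(u^2 - 9) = (u - 3)*(u + 1)*(u + 3)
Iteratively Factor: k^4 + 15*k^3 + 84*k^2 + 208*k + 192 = (k + 4)*(k^3 + 11*k^2 + 40*k + 48) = (k + 4)^2*(k^2 + 7*k + 12) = (k + 4)^3*(k + 3)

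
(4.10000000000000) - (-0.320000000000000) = 4.42000000000000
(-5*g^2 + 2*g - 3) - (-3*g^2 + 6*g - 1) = -2*g^2 - 4*g - 2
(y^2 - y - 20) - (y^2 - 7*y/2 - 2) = 5*y/2 - 18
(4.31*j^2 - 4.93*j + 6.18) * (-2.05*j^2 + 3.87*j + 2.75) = -8.8355*j^4 + 26.7862*j^3 - 19.8956*j^2 + 10.3591*j + 16.995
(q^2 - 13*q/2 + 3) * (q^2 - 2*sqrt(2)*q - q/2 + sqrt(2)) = q^4 - 7*q^3 - 2*sqrt(2)*q^3 + 25*q^2/4 + 14*sqrt(2)*q^2 - 25*sqrt(2)*q/2 - 3*q/2 + 3*sqrt(2)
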